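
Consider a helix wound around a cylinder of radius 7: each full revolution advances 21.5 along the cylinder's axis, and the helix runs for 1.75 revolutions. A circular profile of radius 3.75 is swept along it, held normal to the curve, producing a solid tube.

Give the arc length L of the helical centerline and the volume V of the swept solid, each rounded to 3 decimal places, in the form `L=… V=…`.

L=85.673 V=3784.919

2πR = 2π·7 = 43.982297
per-turn = √(43.982297² + 21.5²) = √(1934.4425 + 462.25) = √2396.6925 = 48.956026
L = 1.75 × 48.956026 = 85.673045
V = π·3.75² × L = 44.178647 × 85.673045 = 3784.919193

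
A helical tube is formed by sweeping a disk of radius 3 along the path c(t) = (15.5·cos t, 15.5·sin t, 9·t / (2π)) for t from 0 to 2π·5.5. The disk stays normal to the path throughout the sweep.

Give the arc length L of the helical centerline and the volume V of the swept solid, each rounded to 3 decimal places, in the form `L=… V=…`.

L=537.924 V=15209.440

2πR = 2π·15.5 = 97.389372
per-turn = √(97.389372² + 9²) = √(9484.6898 + 81) = √9565.6898 = 97.804345
L = 5.5 × 97.804345 = 537.923895
V = π·3² × L = 28.274334 × 537.923895 = 15209.439824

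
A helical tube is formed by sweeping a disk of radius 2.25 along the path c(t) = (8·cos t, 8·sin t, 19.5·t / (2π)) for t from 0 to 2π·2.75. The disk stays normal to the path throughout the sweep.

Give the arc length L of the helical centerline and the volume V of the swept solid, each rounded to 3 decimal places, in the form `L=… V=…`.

L=148.267 V=2358.090

2πR = 2π·8 = 50.265482
per-turn = √(50.265482² + 19.5²) = √(2526.6187 + 380.25) = √2906.8687 = 53.915385
L = 2.75 × 53.915385 = 148.267308
V = π·2.25² × L = 15.904313 × 148.267308 = 2358.089652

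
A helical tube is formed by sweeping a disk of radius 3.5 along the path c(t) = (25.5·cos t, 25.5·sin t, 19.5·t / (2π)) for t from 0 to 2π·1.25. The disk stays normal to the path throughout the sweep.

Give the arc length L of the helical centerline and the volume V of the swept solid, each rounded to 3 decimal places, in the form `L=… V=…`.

L=201.754 V=7764.418

2πR = 2π·25.5 = 160.221225
per-turn = √(160.221225² + 19.5²) = √(25670.8410 + 380.25) = √26051.0910 = 161.403504
L = 1.25 × 161.403504 = 201.754380
V = π·3.5² × L = 38.484510 × 201.754380 = 7764.418448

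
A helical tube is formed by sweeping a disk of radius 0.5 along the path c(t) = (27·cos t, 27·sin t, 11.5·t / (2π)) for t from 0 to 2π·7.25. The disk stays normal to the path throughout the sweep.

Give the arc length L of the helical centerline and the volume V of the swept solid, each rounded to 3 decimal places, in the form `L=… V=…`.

L=1232.756 V=968.204

2πR = 2π·27 = 169.646003
per-turn = √(169.646003² + 11.5²) = √(28779.7664 + 132.25) = √28912.0164 = 170.035339
L = 7.25 × 170.035339 = 1232.756206
V = π·0.5² × L = 0.785398 × 1232.756206 = 968.204460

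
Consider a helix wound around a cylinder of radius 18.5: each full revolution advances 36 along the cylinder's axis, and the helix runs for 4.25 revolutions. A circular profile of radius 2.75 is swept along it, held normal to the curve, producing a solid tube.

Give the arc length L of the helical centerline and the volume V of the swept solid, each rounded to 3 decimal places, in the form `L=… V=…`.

L=517.166 V=12286.973

2πR = 2π·18.5 = 116.238928
per-turn = √(116.238928² + 36²) = √(13511.4884 + 1296) = √14807.4884 = 121.686024
L = 4.25 × 121.686024 = 517.165602
V = π·2.75² × L = 23.758294 × 517.165602 = 12286.972643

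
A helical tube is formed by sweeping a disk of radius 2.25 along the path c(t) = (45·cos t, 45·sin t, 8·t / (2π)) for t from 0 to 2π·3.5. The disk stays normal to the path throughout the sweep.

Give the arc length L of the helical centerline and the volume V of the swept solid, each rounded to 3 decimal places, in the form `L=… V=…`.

L=989.998 V=15745.234

2πR = 2π·45 = 282.743339
per-turn = √(282.743339² + 8²) = √(79943.7956 + 64) = √80007.7956 = 282.856493
L = 3.5 × 282.856493 = 989.997726
V = π·2.25² × L = 15.904313 × 989.997726 = 15745.233508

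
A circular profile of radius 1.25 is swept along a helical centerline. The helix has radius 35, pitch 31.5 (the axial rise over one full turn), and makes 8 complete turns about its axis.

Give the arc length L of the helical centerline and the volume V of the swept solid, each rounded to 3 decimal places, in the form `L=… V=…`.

2πR = 2π·35 = 219.911486
per-turn = √(219.911486² + 31.5²) = √(48361.0616 + 992.25) = √49353.3116 = 222.156052
L = 8 × 222.156052 = 1777.248418
V = π·1.25² × L = 4.908739 × 1777.248418 = 8724.047772

L=1777.248 V=8724.048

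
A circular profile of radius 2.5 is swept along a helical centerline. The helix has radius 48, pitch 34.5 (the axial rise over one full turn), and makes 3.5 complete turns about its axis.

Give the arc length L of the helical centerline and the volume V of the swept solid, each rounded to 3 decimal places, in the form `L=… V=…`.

2πR = 2π·48 = 301.592895
per-turn = √(301.592895² + 34.5²) = √(90958.2742 + 1190.25) = √92148.5242 = 303.559754
L = 3.5 × 303.559754 = 1062.459138
V = π·2.5² × L = 19.634954 × 1062.459138 = 20861.336401

L=1062.459 V=20861.336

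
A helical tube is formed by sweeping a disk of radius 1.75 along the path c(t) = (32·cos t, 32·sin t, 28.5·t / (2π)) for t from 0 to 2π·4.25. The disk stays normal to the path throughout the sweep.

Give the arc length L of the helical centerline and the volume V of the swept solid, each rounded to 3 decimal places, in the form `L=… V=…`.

L=863.055 V=8303.563

2πR = 2π·32 = 201.061930
per-turn = √(201.061930² + 28.5²) = √(40425.8996 + 812.25) = √41238.1496 = 203.071784
L = 4.25 × 203.071784 = 863.055084
V = π·1.75² × L = 9.621128 × 863.055084 = 8303.563002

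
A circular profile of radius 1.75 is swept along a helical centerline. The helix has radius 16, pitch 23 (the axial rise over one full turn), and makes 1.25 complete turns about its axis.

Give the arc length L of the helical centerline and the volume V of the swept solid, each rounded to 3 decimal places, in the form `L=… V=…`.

L=128.911 V=1240.265

2πR = 2π·16 = 100.530965
per-turn = √(100.530965² + 23²) = √(10106.4749 + 529) = √10635.4749 = 103.128439
L = 1.25 × 103.128439 = 128.910549
V = π·1.75² × L = 9.621128 × 128.910549 = 1240.264824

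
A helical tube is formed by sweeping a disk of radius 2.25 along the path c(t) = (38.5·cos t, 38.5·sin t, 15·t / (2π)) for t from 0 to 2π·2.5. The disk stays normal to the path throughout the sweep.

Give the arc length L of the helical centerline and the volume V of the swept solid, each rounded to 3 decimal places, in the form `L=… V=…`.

2πR = 2π·38.5 = 241.902634
per-turn = √(241.902634² + 15²) = √(58516.8845 + 225) = √58741.8845 = 242.367251
L = 2.5 × 242.367251 = 605.918128
V = π·2.25² × L = 15.904313 × 605.918128 = 9636.711447

L=605.918 V=9636.711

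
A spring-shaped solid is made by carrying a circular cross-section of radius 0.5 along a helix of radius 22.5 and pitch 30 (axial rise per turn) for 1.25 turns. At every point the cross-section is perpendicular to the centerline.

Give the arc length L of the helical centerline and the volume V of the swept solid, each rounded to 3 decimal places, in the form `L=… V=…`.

L=180.650 V=141.882

2πR = 2π·22.5 = 141.371669
per-turn = √(141.371669² + 30²) = √(19985.9489 + 900) = √20885.9489 = 144.519718
L = 1.25 × 144.519718 = 180.649648
V = π·0.5² × L = 0.785398 × 180.649648 = 141.881901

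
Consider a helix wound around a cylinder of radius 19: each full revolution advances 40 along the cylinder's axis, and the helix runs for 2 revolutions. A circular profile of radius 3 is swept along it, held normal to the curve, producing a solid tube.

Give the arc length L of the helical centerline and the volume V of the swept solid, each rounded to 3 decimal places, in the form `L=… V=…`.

L=251.807 V=7119.679

2πR = 2π·19 = 119.380521
per-turn = √(119.380521² + 40²) = √(14251.7088 + 1600) = √15851.7088 = 125.903569
L = 2 × 125.903569 = 251.807139
V = π·3² × L = 28.274334 × 251.807139 = 7119.679109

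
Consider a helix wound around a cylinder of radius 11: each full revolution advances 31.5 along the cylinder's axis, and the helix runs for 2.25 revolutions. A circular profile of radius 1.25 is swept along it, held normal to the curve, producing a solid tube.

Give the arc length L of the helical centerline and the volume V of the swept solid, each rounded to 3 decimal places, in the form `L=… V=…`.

2πR = 2π·11 = 69.115038
per-turn = √(69.115038² + 31.5²) = √(4776.8885 + 992.25) = √5769.1385 = 75.954845
L = 2.25 × 75.954845 = 170.898402
V = π·1.25² × L = 4.908739 × 170.898402 = 838.895569

L=170.898 V=838.896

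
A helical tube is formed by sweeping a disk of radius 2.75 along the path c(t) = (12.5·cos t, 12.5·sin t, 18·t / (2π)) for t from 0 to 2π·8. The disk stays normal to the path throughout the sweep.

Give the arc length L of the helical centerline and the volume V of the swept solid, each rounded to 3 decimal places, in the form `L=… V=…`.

2πR = 2π·12.5 = 78.539816
per-turn = √(78.539816² + 18²) = √(6168.5028 + 324) = √6492.5028 = 80.576068
L = 8 × 80.576068 = 644.608545
V = π·2.75² × L = 23.758294 × 644.608545 = 15314.799608

L=644.609 V=15314.800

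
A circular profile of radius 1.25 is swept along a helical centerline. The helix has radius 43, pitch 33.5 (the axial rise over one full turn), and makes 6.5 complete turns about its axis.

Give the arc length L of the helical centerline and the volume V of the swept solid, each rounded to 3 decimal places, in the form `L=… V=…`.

L=1769.599 V=8686.496

2πR = 2π·43 = 270.176968
per-turn = √(270.176968² + 33.5²) = √(72995.5942 + 1122.25) = √74117.8442 = 272.245926
L = 6.5 × 272.245926 = 1769.598518
V = π·1.25² × L = 4.908739 × 1769.598518 = 8686.496413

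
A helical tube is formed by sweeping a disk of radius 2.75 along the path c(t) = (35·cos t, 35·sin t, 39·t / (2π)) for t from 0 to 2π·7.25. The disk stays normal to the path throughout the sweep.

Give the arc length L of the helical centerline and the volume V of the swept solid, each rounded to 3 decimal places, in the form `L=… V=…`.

2πR = 2π·35 = 219.911486
per-turn = √(219.911486² + 39²) = √(48361.0616 + 1521) = √49882.0616 = 223.342924
L = 7.25 × 223.342924 = 1619.236197
V = π·2.75² × L = 23.758294 × 1619.236197 = 38470.290336

L=1619.236 V=38470.290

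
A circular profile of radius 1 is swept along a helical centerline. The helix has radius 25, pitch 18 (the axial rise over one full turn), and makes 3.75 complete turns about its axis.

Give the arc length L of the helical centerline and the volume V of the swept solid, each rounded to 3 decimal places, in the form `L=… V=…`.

2πR = 2π·25 = 157.079633
per-turn = √(157.079633² + 18²) = √(24674.0110 + 324) = √24998.0110 = 158.107593
L = 3.75 × 158.107593 = 592.903474
V = π·1² × L = 3.141593 × 592.903474 = 1862.661199

L=592.903 V=1862.661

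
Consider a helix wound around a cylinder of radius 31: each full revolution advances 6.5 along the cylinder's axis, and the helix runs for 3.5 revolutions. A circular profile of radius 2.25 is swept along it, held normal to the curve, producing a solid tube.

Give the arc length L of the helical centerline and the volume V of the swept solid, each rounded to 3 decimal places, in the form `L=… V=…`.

L=682.105 V=10848.413

2πR = 2π·31 = 194.778745
per-turn = √(194.778745² + 6.5²) = √(37938.7593 + 42.25) = √37981.0093 = 194.887171
L = 3.5 × 194.887171 = 682.105098
V = π·2.25² × L = 15.904313 × 682.105098 = 10848.412840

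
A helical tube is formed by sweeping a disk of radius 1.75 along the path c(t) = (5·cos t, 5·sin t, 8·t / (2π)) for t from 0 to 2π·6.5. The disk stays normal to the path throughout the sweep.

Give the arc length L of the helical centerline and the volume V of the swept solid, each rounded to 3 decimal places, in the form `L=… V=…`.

2πR = 2π·5 = 31.415927
per-turn = √(31.415927² + 8²) = √(986.9604 + 64) = √1050.9604 = 32.418520
L = 6.5 × 32.418520 = 210.720380
V = π·1.75² × L = 9.621128 × 210.720380 = 2027.367644

L=210.720 V=2027.368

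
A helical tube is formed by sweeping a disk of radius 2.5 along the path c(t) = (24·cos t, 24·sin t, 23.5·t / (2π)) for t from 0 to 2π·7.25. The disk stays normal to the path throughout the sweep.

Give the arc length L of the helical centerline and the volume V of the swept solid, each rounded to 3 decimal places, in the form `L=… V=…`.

L=1106.470 V=21725.491

2πR = 2π·24 = 150.796447
per-turn = √(150.796447² + 23.5²) = √(22739.5685 + 552.25) = √23291.8185 = 152.616574
L = 7.25 × 152.616574 = 1106.470159
V = π·2.5² × L = 19.634954 × 1106.470159 = 21725.490762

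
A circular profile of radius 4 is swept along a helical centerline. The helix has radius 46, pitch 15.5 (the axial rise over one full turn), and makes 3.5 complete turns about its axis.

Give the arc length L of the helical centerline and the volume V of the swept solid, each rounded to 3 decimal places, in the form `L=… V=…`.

2πR = 2π·46 = 289.026524
per-turn = √(289.026524² + 15.5²) = √(83536.3317 + 240.25) = √83776.5817 = 289.441845
L = 3.5 × 289.441845 = 1013.046458
V = π·4² × L = 50.265482 × 1013.046458 = 50921.268942

L=1013.046 V=50921.269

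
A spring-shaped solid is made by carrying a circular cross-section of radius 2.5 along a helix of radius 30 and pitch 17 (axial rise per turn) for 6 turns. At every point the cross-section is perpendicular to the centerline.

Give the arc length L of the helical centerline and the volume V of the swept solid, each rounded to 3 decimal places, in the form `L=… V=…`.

L=1135.564 V=22296.739

2πR = 2π·30 = 188.495559
per-turn = √(188.495559² + 17²) = √(35530.5758 + 289) = √35819.5758 = 189.260603
L = 6 × 189.260603 = 1135.563618
V = π·2.5² × L = 19.634954 × 1135.563618 = 22296.739499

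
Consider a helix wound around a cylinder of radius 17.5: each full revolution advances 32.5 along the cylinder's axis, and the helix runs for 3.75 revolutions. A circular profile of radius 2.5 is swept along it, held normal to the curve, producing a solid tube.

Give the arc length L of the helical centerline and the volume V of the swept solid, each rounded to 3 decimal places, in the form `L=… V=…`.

2πR = 2π·17.5 = 109.955743
per-turn = √(109.955743² + 32.5²) = √(12090.2654 + 1056.25) = √13146.5154 = 114.658255
L = 3.75 × 114.658255 = 429.968455
V = π·2.5² × L = 19.634954 × 429.968455 = 8442.410881

L=429.968 V=8442.411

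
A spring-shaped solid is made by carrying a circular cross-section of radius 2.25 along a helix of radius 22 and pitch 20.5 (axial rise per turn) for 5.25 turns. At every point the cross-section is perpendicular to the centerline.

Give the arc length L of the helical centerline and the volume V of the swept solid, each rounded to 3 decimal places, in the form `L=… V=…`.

2πR = 2π·22 = 138.230077
per-turn = √(138.230077² + 20.5²) = √(19107.5541 + 420.25) = √19527.8041 = 139.741920
L = 5.25 × 139.741920 = 733.645078
V = π·2.25² × L = 15.904313 × 733.645078 = 11668.120818

L=733.645 V=11668.121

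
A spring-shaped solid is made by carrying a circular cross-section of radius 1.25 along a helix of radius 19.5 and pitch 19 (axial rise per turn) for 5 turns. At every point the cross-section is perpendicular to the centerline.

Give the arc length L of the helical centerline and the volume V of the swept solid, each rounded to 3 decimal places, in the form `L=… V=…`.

L=619.933 V=3043.088

2πR = 2π·19.5 = 122.522113
per-turn = √(122.522113² + 19²) = √(15011.6683 + 361) = √15372.6683 = 123.986565
L = 5 × 123.986565 = 619.932825
V = π·1.25² × L = 4.908739 × 619.932825 = 3043.088138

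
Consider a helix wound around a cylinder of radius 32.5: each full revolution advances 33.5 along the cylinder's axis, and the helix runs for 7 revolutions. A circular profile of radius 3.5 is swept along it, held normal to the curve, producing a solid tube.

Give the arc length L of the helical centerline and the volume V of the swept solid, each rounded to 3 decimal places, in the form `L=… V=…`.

2πR = 2π·32.5 = 204.203522
per-turn = √(204.203522² + 33.5²) = √(41699.0786 + 1122.25) = √42821.3286 = 206.933150
L = 7 × 206.933150 = 1448.532050
V = π·3.5² × L = 38.484510 × 1448.532050 = 55746.046190

L=1448.532 V=55746.046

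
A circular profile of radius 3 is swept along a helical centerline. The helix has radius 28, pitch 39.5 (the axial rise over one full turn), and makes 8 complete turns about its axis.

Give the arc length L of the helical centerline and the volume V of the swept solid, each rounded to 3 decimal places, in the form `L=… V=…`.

L=1442.472 V=40784.931

2πR = 2π·28 = 175.929189
per-turn = √(175.929189² + 39.5²) = √(30951.0794 + 1560.25) = √32511.3294 = 180.308983
L = 8 × 180.308983 = 1442.471865
V = π·3² × L = 28.274334 × 1442.471865 = 40784.931131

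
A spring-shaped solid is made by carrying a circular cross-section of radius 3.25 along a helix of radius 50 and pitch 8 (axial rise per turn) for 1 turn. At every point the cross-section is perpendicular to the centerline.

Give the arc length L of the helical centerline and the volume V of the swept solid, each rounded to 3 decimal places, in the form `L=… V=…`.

2πR = 2π·50 = 314.159265
per-turn = √(314.159265² + 8²) = √(98696.0440 + 64) = √98760.0440 = 314.261108
L = 1 × 314.261108 = 314.261108
V = π·3.25² × L = 33.183072 × 314.261108 = 10428.149101

L=314.261 V=10428.149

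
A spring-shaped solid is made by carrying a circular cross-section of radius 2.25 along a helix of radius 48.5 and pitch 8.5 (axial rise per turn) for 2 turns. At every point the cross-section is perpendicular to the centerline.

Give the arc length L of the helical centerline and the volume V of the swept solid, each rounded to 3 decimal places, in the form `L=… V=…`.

L=609.706 V=9696.955

2πR = 2π·48.5 = 304.734487
per-turn = √(304.734487² + 8.5²) = √(92863.1078 + 72.25) = √92935.3578 = 304.853010
L = 2 × 304.853010 = 609.706020
V = π·2.25² × L = 15.904313 × 609.706020 = 9696.955269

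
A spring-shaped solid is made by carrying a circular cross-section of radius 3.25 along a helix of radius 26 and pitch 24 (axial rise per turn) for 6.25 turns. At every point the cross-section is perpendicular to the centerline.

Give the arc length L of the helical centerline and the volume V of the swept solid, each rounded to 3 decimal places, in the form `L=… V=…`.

2πR = 2π·26 = 163.362818
per-turn = √(163.362818² + 24²) = √(26687.4103 + 576) = √27263.4103 = 165.116354
L = 6.25 × 165.116354 = 1031.977211
V = π·3.25² × L = 33.183072 × 1031.977211 = 34244.174525

L=1031.977 V=34244.175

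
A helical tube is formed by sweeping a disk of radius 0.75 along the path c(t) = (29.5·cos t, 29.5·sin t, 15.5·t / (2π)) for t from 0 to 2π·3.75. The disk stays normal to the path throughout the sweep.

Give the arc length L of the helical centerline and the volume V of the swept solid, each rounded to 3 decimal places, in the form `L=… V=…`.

L=697.503 V=1232.590

2πR = 2π·29.5 = 185.353967
per-turn = √(185.353967² + 15.5²) = √(34356.0929 + 240.25) = √34596.3429 = 186.000922
L = 3.75 × 186.000922 = 697.503457
V = π·0.75² × L = 1.767146 × 697.503457 = 1232.590351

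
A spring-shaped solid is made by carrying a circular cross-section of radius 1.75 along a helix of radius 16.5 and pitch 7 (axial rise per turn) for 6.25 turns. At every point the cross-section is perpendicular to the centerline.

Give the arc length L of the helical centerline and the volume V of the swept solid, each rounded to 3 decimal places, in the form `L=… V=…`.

L=649.429 V=6248.237

2πR = 2π·16.5 = 103.672558
per-turn = √(103.672558² + 7²) = √(10747.9992 + 49) = √10796.9992 = 103.908610
L = 6.25 × 103.908610 = 649.428811
V = π·1.75² × L = 9.621128 × 649.428811 = 6248.237397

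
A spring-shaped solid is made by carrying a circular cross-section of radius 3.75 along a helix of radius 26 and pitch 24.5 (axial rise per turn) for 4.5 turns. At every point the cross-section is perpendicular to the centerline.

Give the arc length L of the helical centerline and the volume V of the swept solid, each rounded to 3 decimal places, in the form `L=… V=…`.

2πR = 2π·26 = 163.362818
per-turn = √(163.362818² + 24.5²) = √(26687.4103 + 600.25) = √27287.6603 = 165.189771
L = 4.5 × 165.189771 = 743.353968
V = π·3.75² × L = 44.178647 × 743.353968 = 32840.372299

L=743.354 V=32840.372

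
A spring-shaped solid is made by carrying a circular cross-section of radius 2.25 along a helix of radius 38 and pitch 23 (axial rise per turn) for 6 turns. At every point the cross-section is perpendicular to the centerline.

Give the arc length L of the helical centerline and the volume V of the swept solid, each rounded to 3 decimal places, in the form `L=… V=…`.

L=1439.198 V=22889.451

2πR = 2π·38 = 238.761042
per-turn = √(238.761042² + 23²) = √(57006.8350 + 529) = √57535.8350 = 239.866286
L = 6 × 239.866286 = 1439.197714
V = π·2.25² × L = 15.904313 × 1439.197714 = 22889.450641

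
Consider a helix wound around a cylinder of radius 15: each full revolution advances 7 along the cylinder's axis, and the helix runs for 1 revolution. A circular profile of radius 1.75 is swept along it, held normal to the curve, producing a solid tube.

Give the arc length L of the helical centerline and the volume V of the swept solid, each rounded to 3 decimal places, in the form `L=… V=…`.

L=94.507 V=909.268

2πR = 2π·15 = 94.247780
per-turn = √(94.247780² + 7²) = √(8882.6440 + 49) = √8931.6440 = 94.507375
L = 1 × 94.507375 = 94.507375
V = π·1.75² × L = 9.621128 × 94.507375 = 909.267506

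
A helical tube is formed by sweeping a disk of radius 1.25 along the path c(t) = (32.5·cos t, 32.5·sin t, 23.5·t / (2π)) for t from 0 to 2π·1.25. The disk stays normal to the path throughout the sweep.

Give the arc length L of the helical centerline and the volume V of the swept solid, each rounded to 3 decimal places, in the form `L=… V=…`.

L=256.939 V=1261.247

2πR = 2π·32.5 = 204.203522
per-turn = √(204.203522² + 23.5²) = √(41699.0786 + 552.25) = √42251.3286 = 205.551280
L = 1.25 × 205.551280 = 256.939100
V = π·1.25² × L = 4.908739 × 256.939100 = 1261.246856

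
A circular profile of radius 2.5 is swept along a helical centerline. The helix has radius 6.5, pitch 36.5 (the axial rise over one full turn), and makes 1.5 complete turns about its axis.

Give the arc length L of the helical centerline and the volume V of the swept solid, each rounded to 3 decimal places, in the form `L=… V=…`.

2πR = 2π·6.5 = 40.840704
per-turn = √(40.840704² + 36.5²) = √(1667.9631 + 1332.25) = √3000.2131 = 54.774201
L = 1.5 × 54.774201 = 82.161302
V = π·2.5² × L = 19.634954 × 82.161302 = 1613.233396

L=82.161 V=1613.233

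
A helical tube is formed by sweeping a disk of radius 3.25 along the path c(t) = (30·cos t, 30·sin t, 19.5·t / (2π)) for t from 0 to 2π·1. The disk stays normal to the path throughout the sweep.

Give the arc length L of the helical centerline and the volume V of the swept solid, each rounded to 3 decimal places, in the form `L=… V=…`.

2πR = 2π·30 = 188.495559
per-turn = √(188.495559² + 19.5²) = √(35530.5758 + 380.25) = √35910.8258 = 189.501519
L = 1 × 189.501519 = 189.501519
V = π·3.25² × L = 33.183072 × 189.501519 = 6288.242638

L=189.502 V=6288.243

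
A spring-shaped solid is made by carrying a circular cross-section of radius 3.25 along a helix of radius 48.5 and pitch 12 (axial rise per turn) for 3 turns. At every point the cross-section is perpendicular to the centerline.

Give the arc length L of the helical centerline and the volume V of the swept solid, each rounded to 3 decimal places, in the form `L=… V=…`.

L=914.912 V=30359.591

2πR = 2π·48.5 = 304.734487
per-turn = √(304.734487² + 12²) = √(92863.1078 + 144) = √93007.1078 = 304.970667
L = 3 × 304.970667 = 914.912001
V = π·3.25² × L = 33.183072 × 914.912001 = 30359.591185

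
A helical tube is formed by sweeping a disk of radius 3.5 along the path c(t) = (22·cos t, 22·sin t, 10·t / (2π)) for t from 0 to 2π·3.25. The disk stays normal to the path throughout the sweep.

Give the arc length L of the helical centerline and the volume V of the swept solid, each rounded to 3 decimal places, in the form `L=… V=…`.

L=450.422 V=17334.262

2πR = 2π·22 = 138.230077
per-turn = √(138.230077² + 10²) = √(19107.5541 + 100) = √19207.5541 = 138.591321
L = 3.25 × 138.591321 = 450.421792
V = π·3.5² × L = 38.484510 × 450.421792 = 17334.261948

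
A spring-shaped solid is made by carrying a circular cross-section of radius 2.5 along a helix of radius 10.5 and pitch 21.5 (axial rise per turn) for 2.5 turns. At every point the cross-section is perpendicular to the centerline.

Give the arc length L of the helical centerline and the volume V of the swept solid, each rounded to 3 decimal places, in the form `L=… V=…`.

2πR = 2π·10.5 = 65.973446
per-turn = √(65.973446² + 21.5²) = √(4352.4955 + 462.25) = √4814.7455 = 69.388367
L = 2.5 × 69.388367 = 173.470919
V = π·2.5² × L = 19.634954 × 173.470919 = 3406.093524

L=173.471 V=3406.094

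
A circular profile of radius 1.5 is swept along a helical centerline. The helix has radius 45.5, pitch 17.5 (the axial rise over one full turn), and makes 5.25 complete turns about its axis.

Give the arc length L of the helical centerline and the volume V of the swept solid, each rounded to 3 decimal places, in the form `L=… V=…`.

2πR = 2π·45.5 = 285.884931
per-turn = √(285.884931² + 17.5²) = √(81730.1940 + 306.25) = √82036.4440 = 286.420048
L = 5.25 × 286.420048 = 1503.705253
V = π·1.5² × L = 7.068583 × 1503.705253 = 10629.066099

L=1503.705 V=10629.066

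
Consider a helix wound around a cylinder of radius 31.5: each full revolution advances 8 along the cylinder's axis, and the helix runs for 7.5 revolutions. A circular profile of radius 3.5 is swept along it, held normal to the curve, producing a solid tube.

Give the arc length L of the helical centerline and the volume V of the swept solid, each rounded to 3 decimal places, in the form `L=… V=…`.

2πR = 2π·31.5 = 197.920337
per-turn = √(197.920337² + 8²) = √(39172.4599 + 64) = √39236.4599 = 198.081952
L = 7.5 × 198.081952 = 1485.614643
V = π·3.5² × L = 38.484510 × 1485.614643 = 57173.151595

L=1485.615 V=57173.152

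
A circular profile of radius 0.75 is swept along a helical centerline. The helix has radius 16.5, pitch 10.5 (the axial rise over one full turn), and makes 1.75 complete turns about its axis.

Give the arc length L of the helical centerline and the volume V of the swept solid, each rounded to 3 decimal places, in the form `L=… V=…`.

L=182.355 V=322.248

2πR = 2π·16.5 = 103.672558
per-turn = √(103.672558² + 10.5²) = √(10747.9992 + 110.25) = √10858.2492 = 104.202923
L = 1.75 × 104.202923 = 182.355116
V = π·0.75² × L = 1.767146 × 182.355116 = 322.248089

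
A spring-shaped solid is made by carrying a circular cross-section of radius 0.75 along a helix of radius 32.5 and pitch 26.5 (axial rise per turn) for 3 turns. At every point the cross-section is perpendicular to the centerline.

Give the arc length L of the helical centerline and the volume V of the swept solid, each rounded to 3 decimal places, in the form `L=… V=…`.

2πR = 2π·32.5 = 204.203522
per-turn = √(204.203522² + 26.5²) = √(41699.0786 + 702.25) = √42401.3286 = 205.915829
L = 3 × 205.915829 = 617.747487
V = π·0.75² × L = 1.767146 × 617.747487 = 1091.649918

L=617.747 V=1091.650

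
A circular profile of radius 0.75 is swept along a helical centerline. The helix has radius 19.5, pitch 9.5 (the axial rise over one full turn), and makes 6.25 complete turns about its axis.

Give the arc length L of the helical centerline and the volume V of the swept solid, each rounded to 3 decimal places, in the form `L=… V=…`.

L=768.062 V=1357.277

2πR = 2π·19.5 = 122.522113
per-turn = √(122.522113² + 9.5²) = √(15011.6683 + 90.25) = √15101.9183 = 122.889862
L = 6.25 × 122.889862 = 768.061640
V = π·0.75² × L = 1.767146 × 768.061640 = 1357.276954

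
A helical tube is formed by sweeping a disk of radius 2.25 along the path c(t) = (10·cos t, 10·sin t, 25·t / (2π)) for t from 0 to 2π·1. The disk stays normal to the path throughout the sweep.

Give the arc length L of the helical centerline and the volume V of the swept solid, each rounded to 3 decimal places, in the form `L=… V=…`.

L=67.623 V=1075.494

2πR = 2π·10 = 62.831853
per-turn = √(62.831853² + 25²) = √(3947.8418 + 625) = √4572.8418 = 67.622790
L = 1 × 67.622790 = 67.622790
V = π·2.25² × L = 15.904313 × 67.622790 = 1075.494009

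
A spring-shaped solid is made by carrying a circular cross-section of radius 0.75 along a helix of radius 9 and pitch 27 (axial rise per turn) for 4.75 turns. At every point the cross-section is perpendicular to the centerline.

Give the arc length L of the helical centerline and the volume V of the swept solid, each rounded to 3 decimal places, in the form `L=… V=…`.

L=297.653 V=525.996

2πR = 2π·9 = 56.548668
per-turn = √(56.548668² + 27²) = √(3197.7518 + 729) = √3926.7518 = 62.663800
L = 4.75 × 62.663800 = 297.653050
V = π·0.75² × L = 1.767146 × 297.653050 = 525.996357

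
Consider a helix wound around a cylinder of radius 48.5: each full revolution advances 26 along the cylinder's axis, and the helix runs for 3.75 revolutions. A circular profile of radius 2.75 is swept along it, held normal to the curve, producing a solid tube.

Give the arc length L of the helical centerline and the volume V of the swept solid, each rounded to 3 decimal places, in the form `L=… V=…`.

L=1146.906 V=27248.534

2πR = 2π·48.5 = 304.734487
per-turn = √(304.734487² + 26²) = √(92863.1078 + 676) = √93539.1078 = 305.841638
L = 3.75 × 305.841638 = 1146.906144
V = π·2.75² × L = 23.758294 × 1146.906144 = 27248.533872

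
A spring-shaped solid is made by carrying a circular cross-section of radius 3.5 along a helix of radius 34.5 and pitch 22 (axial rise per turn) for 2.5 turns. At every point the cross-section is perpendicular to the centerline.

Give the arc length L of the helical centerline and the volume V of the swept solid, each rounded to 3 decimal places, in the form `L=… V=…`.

2πR = 2π·34.5 = 216.769893
per-turn = √(216.769893² + 22²) = √(46989.1866 + 484) = √47473.1866 = 217.883424
L = 2.5 × 217.883424 = 544.708561
V = π·3.5² × L = 38.484510 × 544.708561 = 20962.842050

L=544.709 V=20962.842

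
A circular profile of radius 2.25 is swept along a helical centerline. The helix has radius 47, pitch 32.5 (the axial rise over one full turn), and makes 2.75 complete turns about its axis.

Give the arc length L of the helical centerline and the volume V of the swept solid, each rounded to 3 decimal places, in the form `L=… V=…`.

L=817.005 V=12993.902

2πR = 2π·47 = 295.309709
per-turn = √(295.309709² + 32.5²) = √(87207.8245 + 1056.25) = √88264.0745 = 297.092704
L = 2.75 × 297.092704 = 817.004935
V = π·2.25² × L = 15.904313 × 817.004935 = 12993.902048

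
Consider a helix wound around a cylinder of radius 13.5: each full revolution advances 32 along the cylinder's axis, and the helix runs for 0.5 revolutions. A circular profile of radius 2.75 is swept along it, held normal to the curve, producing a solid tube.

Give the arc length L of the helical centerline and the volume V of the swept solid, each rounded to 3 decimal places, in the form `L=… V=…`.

L=45.329 V=1076.944

2πR = 2π·13.5 = 84.823002
per-turn = √(84.823002² + 32²) = √(7194.9416 + 1024) = √8218.9416 = 90.658379
L = 0.5 × 90.658379 = 45.329189
V = π·2.75² × L = 23.758294 × 45.329189 = 1076.944226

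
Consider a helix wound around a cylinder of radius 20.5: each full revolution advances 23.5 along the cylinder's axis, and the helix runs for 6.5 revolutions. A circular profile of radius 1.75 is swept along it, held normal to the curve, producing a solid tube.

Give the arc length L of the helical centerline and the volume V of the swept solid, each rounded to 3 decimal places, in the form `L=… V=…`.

2πR = 2π·20.5 = 128.805299
per-turn = √(128.805299² + 23.5²) = √(16590.8050 + 552.25) = √17143.0550 = 130.931490
L = 6.5 × 130.931490 = 851.054683
V = π·1.75² × L = 9.621128 × 851.054683 = 8188.105617

L=851.055 V=8188.106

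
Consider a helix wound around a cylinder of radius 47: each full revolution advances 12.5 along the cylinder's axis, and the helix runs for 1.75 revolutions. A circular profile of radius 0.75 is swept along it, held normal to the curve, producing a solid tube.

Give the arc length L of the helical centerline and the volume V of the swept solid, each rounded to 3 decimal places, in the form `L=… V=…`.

L=517.255 V=914.065

2πR = 2π·47 = 295.309709
per-turn = √(295.309709² + 12.5²) = √(87207.8245 + 156.25) = √87364.0745 = 295.574144
L = 1.75 × 295.574144 = 517.254752
V = π·0.75² × L = 1.767146 × 517.254752 = 914.064597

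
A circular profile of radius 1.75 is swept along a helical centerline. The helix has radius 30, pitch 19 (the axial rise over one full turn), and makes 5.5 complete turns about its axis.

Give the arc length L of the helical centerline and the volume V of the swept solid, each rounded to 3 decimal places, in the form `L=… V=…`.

L=1041.979 V=10025.013

2πR = 2π·30 = 188.495559
per-turn = √(188.495559² + 19²) = √(35530.5758 + 361) = √35891.5758 = 189.450721
L = 5.5 × 189.450721 = 1041.978968
V = π·1.75² × L = 9.621128 × 1041.978968 = 10025.012503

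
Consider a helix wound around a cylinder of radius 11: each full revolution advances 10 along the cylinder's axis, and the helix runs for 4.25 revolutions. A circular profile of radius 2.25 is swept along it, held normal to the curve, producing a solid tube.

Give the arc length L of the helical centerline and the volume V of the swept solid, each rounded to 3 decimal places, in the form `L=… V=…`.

2πR = 2π·11 = 69.115038
per-turn = √(69.115038² + 10²) = √(4776.8885 + 100) = √4876.8885 = 69.834723
L = 4.25 × 69.834723 = 296.797573
V = π·2.25² × L = 15.904313 × 296.797573 = 4720.361435

L=296.798 V=4720.361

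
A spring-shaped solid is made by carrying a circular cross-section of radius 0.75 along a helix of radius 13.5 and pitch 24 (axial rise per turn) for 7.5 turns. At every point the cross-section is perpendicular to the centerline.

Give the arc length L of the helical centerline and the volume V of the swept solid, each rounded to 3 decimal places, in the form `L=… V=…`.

2πR = 2π·13.5 = 84.823002
per-turn = √(84.823002² + 24²) = √(7194.9416 + 576) = √7770.9416 = 88.152944
L = 7.5 × 88.152944 = 661.147083
V = π·0.75² × L = 1.767146 × 661.147083 = 1168.343336

L=661.147 V=1168.343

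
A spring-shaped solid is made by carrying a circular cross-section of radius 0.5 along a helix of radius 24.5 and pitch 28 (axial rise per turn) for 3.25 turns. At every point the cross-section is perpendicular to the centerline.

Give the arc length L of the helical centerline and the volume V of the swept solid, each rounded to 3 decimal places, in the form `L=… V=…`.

2πR = 2π·24.5 = 153.938040
per-turn = √(153.938040² + 28²) = √(23696.9202 + 784) = √24480.9202 = 156.463798
L = 3.25 × 156.463798 = 508.507344
V = π·0.5² × L = 0.785398 × 508.507344 = 399.380734

L=508.507 V=399.381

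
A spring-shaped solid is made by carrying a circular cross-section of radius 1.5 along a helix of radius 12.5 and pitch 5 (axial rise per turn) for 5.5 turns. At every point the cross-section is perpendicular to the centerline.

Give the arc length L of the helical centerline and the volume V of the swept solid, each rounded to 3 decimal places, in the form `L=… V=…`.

L=432.843 V=3059.590

2πR = 2π·12.5 = 78.539816
per-turn = √(78.539816² + 5²) = √(6168.5028 + 25) = √6193.5028 = 78.698810
L = 5.5 × 78.698810 = 432.843457
V = π·1.5² × L = 7.068583 × 432.843457 = 3059.590105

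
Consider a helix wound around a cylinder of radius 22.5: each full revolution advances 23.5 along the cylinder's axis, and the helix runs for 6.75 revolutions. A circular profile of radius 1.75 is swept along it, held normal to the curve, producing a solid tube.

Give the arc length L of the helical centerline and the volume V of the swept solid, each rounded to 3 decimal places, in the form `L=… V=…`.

L=967.353 V=9307.026

2πR = 2π·22.5 = 141.371669
per-turn = √(141.371669² + 23.5²) = √(19985.9489 + 552.25) = √20538.1989 = 143.311545
L = 6.75 × 143.311545 = 967.352928
V = π·1.75² × L = 9.621128 × 967.352928 = 9307.025862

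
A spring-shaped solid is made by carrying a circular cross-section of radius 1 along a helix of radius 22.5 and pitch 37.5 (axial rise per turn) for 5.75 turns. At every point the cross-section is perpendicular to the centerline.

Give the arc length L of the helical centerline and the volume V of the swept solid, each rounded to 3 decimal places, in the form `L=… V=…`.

2πR = 2π·22.5 = 141.371669
per-turn = √(141.371669² + 37.5²) = √(19985.9489 + 1406.25) = √21392.1989 = 146.260722
L = 5.75 × 146.260722 = 840.999154
V = π·1² × L = 3.141593 × 840.999154 = 2642.076763

L=840.999 V=2642.077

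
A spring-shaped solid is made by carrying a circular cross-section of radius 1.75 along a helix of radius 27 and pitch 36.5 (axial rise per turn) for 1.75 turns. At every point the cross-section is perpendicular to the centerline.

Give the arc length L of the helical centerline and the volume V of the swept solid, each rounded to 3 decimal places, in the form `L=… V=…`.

L=303.674 V=2921.689

2πR = 2π·27 = 169.646003
per-turn = √(169.646003² + 36.5²) = √(28779.7664 + 1332.25) = √30112.0164 = 173.528143
L = 1.75 × 173.528143 = 303.674250
V = π·1.75² × L = 9.621128 × 303.674250 = 2921.688682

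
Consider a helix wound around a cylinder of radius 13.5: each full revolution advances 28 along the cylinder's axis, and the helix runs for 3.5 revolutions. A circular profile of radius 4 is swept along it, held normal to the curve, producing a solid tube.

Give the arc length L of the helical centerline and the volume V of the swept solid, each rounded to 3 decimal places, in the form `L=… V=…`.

2πR = 2π·13.5 = 84.823002
per-turn = √(84.823002² + 28²) = √(7194.9416 + 784) = √7978.9416 = 89.324922
L = 3.5 × 89.324922 = 312.637225
V = π·4² × L = 50.265482 × 312.637225 = 15714.860969

L=312.637 V=15714.861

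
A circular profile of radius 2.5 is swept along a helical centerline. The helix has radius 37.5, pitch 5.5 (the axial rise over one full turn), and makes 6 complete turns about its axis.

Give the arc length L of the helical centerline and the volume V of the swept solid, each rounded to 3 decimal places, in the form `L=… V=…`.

L=1414.102 V=27765.824

2πR = 2π·37.5 = 235.619449
per-turn = √(235.619449² + 5.5²) = √(55516.5248 + 30.25) = √55546.7748 = 235.683633
L = 6 × 235.683633 = 1414.101797
V = π·2.5² × L = 19.634954 × 1414.101797 = 27765.823848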